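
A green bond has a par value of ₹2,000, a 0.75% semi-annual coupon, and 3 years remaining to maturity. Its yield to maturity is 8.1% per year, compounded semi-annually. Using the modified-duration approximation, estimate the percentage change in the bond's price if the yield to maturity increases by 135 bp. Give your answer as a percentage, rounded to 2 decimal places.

-3.85%

Periodic yield y = 0.0405. Modified duration first:
  t   CF        PV=CF/(1+0.0405)^t    t·PV
  1         7.50         7.2081         7.2081
  2         7.50         6.9275        13.8550
  3         7.50         6.6579        19.9736
  4         7.50         6.3987        25.5949
  5         7.50         6.1497        30.7483
  6     2,007.50     1,581.9875     9,491.9250
  Σ                  1,615.3293     9,589.3048
P = 1,615.3293; D_Mac = 5.93644 half-year periods = 2.96822 yrs; D_mod = 2.96822/(1+0.0405) = 2.85269 yrs.
ΔP/P ≈ -D_mod · Δy = -2.85269 × (+0.0135) = -0.038511 = -3.8511%.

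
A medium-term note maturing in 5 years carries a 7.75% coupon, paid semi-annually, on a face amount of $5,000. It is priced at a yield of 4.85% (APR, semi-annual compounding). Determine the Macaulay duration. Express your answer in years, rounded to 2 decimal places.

Periodic yield y = 0.02425. Discount each cash flow and weight by its period:
  t   CF        PV=CF/(1+0.02425)^t    t·PV
  1       193.75       189.1628       189.1628
  2       193.75       184.6842       369.3684
  3       193.75       180.3117       540.9350
  4       193.75       176.0426       704.1705
  5       193.75       171.8747       859.3733
  6       193.75       167.8054     1,006.8323
  7       193.75       163.8324     1,146.8271
  8       193.75       159.9536     1,279.6285
  9       193.75       156.1665     1,405.4988
  10    5,193.75     4,087.1569    40,871.5695
  Σ                  5,636.9908    48,373.3661
Price P = Σ PV = 5,636.9908.
Macaulay duration = Σ(t·PV) / P = 48,373.3661 / 5,636.9908 = 8.58142 half-year periods.
In years: 8.58142 / 2 = 4.29071 years.

4.29 years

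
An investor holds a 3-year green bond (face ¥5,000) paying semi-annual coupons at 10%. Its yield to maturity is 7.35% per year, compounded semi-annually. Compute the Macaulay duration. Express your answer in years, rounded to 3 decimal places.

Periodic yield y = 0.03675. Discount each cash flow and weight by its period:
  t   CF        PV=CF/(1+0.03675)^t    t·PV
  1       250.00       241.1382       241.1382
  2       250.00       232.5905       465.1809
  3       250.00       224.3458       673.0373
  4       250.00       216.3933       865.5732
  5       250.00       208.7228     1,043.6138
  6     5,250.00     4,227.8059    25,366.8353
  Σ                  5,350.9964    28,655.3787
Price P = Σ PV = 5,350.9964.
Macaulay duration = Σ(t·PV) / P = 28,655.3787 / 5,350.9964 = 5.35515 half-year periods.
In years: 5.35515 / 2 = 2.67757 years.

2.678 years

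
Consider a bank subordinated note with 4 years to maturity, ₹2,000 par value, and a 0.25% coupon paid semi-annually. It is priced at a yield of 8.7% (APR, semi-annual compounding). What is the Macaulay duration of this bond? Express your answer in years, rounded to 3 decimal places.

Periodic yield y = 0.0435. Discount each cash flow and weight by its period:
  t   CF        PV=CF/(1+0.0435)^t    t·PV
  1         2.50         2.3958         2.3958
  2         2.50         2.2959         4.5918
  3         2.50         2.2002         6.6006
  4         2.50         2.1085         8.4339
  5         2.50         2.0206        10.1029
  6         2.50         1.9364        11.6181
  7         2.50         1.8556        12.9895
  8     2,002.50     1,424.4031    11,395.2245
  Σ                  1,439.2160    11,451.9571
Price P = Σ PV = 1,439.2160.
Macaulay duration = Σ(t·PV) / P = 11,451.9571 / 1,439.2160 = 7.95708 half-year periods.
In years: 7.95708 / 2 = 3.97854 years.

3.979 years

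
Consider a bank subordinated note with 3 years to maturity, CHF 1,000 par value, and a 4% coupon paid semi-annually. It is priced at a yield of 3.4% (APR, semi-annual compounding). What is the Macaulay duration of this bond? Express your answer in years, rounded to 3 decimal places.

2.858 years

Periodic yield y = 0.017. Discount each cash flow and weight by its period:
  t   CF        PV=CF/(1+0.017)^t    t·PV
  1        20.00        19.6657        19.6657
  2        20.00        19.3370        38.6739
  3        20.00        19.0137        57.0412
  4        20.00        18.6959        74.7836
  5        20.00        18.3834        91.9169
  6     1,020.00       921.8801     5,531.2808
  Σ                  1,016.9758     5,813.3620
Price P = Σ PV = 1,016.9758.
Macaulay duration = Σ(t·PV) / P = 5,813.3620 / 1,016.9758 = 5.71632 half-year periods.
In years: 5.71632 / 2 = 2.85816 years.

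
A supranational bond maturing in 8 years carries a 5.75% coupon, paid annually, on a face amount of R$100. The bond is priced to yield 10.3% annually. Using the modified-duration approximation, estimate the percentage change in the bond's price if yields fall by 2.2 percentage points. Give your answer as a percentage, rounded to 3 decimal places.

+12.763%

Periodic yield y = 0.103. Modified duration first:
  t   CF        PV=CF/(1+0.103)^t    t·PV
  1         5.75         5.2131         5.2131
  2         5.75         4.7263         9.4525
  3         5.75         4.2849        12.8547
  4         5.75         3.8848        15.5391
  5         5.75         3.5220        17.6100
  6         5.75         3.1931        19.1587
  7         5.75         2.8949        20.2646
  8       105.75        48.2699       386.1591
  Σ                     75.9889       486.2518
P = 75.9889; D_Mac = 6.39898 yrs; D_mod = 6.39898/(1+0.103) = 5.80143 yrs.
ΔP/P ≈ -D_mod · Δy = -5.80143 × (-0.022) = +0.127632 = +12.7632%.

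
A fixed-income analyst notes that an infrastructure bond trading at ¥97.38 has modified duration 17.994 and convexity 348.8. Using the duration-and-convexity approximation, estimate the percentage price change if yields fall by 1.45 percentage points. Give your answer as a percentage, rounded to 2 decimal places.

Duration effect: -D_mod·Δy = -17.994 × (-0.0145) = +0.260913
Convexity effect: ½·C·(Δy)² = 0.5 × 348.8 × (-0.0145)² = +0.0366676
ΔP/P ≈ +0.260913 + 0.0366676 = +0.2975806
= +29.75806%.

+29.76%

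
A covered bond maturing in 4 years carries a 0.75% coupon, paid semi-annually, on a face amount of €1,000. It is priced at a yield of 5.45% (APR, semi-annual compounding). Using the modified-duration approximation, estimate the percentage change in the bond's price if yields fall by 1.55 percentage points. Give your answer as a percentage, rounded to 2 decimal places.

Periodic yield y = 0.02725. Modified duration first:
  t   CF        PV=CF/(1+0.02725)^t    t·PV
  1         3.75         3.6505         3.6505
  2         3.75         3.5537         7.1074
  3         3.75         3.4594        10.3782
  4         3.75         3.3676        13.4706
  5         3.75         3.2783        16.3916
  6         3.75         3.1913        19.1481
  7         3.75         3.1067        21.7468
  8     1,003.75       809.4991     6,475.9926
  Σ                    833.1067     6,567.8859
P = 833.1067; D_Mac = 7.88361 half-year periods = 3.94180 yrs; D_mod = 3.94180/(1+0.02725) = 3.83724 yrs.
ΔP/P ≈ -D_mod · Δy = -3.83724 × (-0.0155) = +0.059477 = +5.9477%.

+5.95%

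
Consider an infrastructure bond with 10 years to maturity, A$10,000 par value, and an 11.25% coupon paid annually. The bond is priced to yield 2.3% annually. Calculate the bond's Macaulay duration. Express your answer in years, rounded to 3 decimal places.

Periodic yield y = 0.023. Discount each cash flow and weight by its year:
  t   CF        PV=CF/(1+0.023)^t    t·PV
  1     1,125.00     1,099.7067     1,099.7067
  2     1,125.00     1,074.9822     2,149.9643
  3     1,125.00     1,050.8134     3,152.4403
  4     1,125.00     1,027.1881     4,108.7525
  5     1,125.00     1,004.0940     5,020.4698
  6     1,125.00       981.5190     5,889.1141
  7     1,125.00       959.4516     6,716.1614
  8     1,125.00       937.8804     7,503.0431
  9     1,125.00       916.7941     8,251.1471
  10   11,125.00     8,862.2436    88,622.4358
  Σ                 17,914.6732   132,513.2352
Price P = Σ PV = 17,914.6732.
Macaulay duration = Σ(t·PV) / P = 132,513.2352 / 17,914.6732 = 7.39691 years.

7.397 years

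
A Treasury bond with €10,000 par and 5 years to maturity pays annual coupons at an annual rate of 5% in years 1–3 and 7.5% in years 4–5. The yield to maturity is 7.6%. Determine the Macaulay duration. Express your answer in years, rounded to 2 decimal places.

4.51 years

Periodic yield y = 0.076. Discount each cash flow and weight by its year:
  t   CF        PV=CF/(1+0.076)^t    t·PV
  1       500.00       464.6840       464.6840
  2       500.00       431.8625       863.7249
  3       500.00       401.3592     1,204.0775
  4       750.00       559.5156     2,238.0623
  5    10,750.00     7,453.2743    37,266.3717
  Σ                  9,310.6956    42,036.9205
Price P = Σ PV = 9,310.6956.
Macaulay duration = Σ(t·PV) / P = 42,036.9205 / 9,310.6956 = 4.51491 years.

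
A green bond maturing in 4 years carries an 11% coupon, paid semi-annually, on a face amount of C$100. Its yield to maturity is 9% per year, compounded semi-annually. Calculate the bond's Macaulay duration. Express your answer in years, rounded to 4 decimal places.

Periodic yield y = 0.045. Discount each cash flow and weight by its period:
  t   CF        PV=CF/(1+0.045)^t    t·PV
  1         5.50         5.2632         5.2632
  2         5.50         5.0365        10.0730
  3         5.50         4.8196        14.4589
  4         5.50         4.6121        18.4483
  5         5.50         4.4135        22.0674
  6         5.50         4.2234        25.3406
  7         5.50         4.0416        28.2909
  8       105.50        74.1860       593.4882
  Σ                    106.5959       717.4305
Price P = Σ PV = 106.5959.
Macaulay duration = Σ(t·PV) / P = 717.4305 / 106.5959 = 6.73038 half-year periods.
In years: 6.73038 / 2 = 3.36519 years.

3.3652 years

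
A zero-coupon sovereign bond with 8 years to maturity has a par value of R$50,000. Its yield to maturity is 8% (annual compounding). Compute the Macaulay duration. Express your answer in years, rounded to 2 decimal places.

A zero-coupon bond has a single cash flow at maturity, so its Macaulay duration equals its maturity: 8 years.

8.00 years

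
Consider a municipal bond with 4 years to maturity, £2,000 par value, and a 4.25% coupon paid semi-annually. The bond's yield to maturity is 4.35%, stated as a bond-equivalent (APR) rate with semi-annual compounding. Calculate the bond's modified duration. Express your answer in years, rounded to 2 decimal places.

Periodic yield y = 0.02175. First find Macaulay duration:
  t   CF        PV=CF/(1+0.02175)^t    t·PV
  1        42.50        41.5953        41.5953
  2        42.50        40.7099        81.4197
  3        42.50        39.8433       119.5298
  4        42.50        38.9951       155.9805
  5        42.50        38.1650       190.8252
  6        42.50        37.3526       224.1157
  7        42.50        36.5575       255.9025
  8     2,042.50     1,719.5107    13,756.0860
  Σ                  1,992.7295    14,825.4547
P = 1,992.7295; Macaulay duration = 14,825.4547 / 1,992.7295 = 7.43977 half-year periods = 3.71989 years.
Modified duration = D_Mac / (1 + y) = 3.71989 / 1.02175 = 3.64070 years.

3.64 years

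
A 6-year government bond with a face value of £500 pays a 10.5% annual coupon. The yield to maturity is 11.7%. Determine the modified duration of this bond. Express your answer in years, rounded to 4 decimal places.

4.2146 years

Periodic yield y = 0.117. First find Macaulay duration:
  t   CF        PV=CF/(1+0.117)^t    t·PV
  1        52.50        47.0009        47.0009
  2        52.50        42.0778        84.1556
  3        52.50        37.6704       113.0111
  4        52.50        33.7246       134.8983
  5        52.50        30.1921       150.9605
  6       552.50       284.4548     1,706.7287
  Σ                    475.1205     2,236.7552
P = 475.1205; Macaulay duration = 2,236.7552 / 475.1205 = 4.70776 years.
Modified duration = D_Mac / (1 + y) = 4.70776 / 1.117 = 4.21465 years.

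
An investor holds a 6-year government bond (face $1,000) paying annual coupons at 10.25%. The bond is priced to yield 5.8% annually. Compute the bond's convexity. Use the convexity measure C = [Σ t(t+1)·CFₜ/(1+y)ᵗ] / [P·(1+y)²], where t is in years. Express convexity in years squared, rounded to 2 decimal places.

With y = 0.058:
  t   CF        PV=CF/(1+0.058)^t    t·PV        t(t+1)·PV
  1       102.50        96.8809        96.8809         193.7618
  2       102.50        91.5699       183.1397         549.4191
  3       102.50        86.5500       259.6499       1,038.5995
  4       102.50        81.8053       327.2210       1,636.1051
  5       102.50        77.3207       386.6033       2,319.6197
  6     1,102.50       786.0761     4,716.4566      33,015.1962
  Σ                  1,220.2027     5,969.9514      38,752.7014
P = 1,220.2027.
Convexity = Σ t(t+1)·PV / [P·(1+y)²] = 38,752.7014 / (1,220.2027 × 1.119364) = 28.37257.

28.37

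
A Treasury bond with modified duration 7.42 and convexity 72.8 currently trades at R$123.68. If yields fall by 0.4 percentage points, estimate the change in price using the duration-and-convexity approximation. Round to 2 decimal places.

+R$3.74

Duration effect: -D_mod·Δy = -7.42 × (-0.004) = +0.029680
Convexity effect: ½·C·(Δy)² = 0.5 × 72.8 × (-0.004)² = +0.0005824
ΔP/P ≈ +0.029680 + 0.0005824 = +0.0302624
ΔP ≈ 123.68 × (+0.0302624) = +3.742853632.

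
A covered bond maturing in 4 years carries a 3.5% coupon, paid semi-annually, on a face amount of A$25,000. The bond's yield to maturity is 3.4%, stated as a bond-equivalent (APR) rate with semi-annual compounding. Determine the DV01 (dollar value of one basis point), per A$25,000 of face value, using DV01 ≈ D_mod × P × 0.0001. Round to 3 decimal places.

Periodic yield y = 0.017.
  t   CF        PV=CF/(1+0.017)^t    t·PV
  1       437.50       430.1868       430.1868
  2       437.50       422.9959       845.9918
  3       437.50       415.9252     1,247.7755
  4       437.50       408.9726     1,635.8905
  5       437.50       402.1363     2,010.6816
  6       437.50       395.4143     2,372.4856
  7       437.50       388.8046     2,721.6322
  8    25,437.50    22,228.3283   177,826.6267
  Σ                 25,092.7640   189,091.2707
P = 25,092.7640; D_Mac = 7.53569 half-year periods = 3.76784 yrs; D_mod = 3.70486 yrs.
DV01 ≈ 3.70486 × 25,092.7640 × 0.0001 = 9.296523.

A$9.297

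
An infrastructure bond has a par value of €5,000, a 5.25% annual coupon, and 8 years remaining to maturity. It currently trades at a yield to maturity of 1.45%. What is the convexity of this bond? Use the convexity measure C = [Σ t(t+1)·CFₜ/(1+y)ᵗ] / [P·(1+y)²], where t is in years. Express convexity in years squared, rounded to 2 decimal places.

57.22

With y = 0.0145:
  t   CF        PV=CF/(1+0.0145)^t    t·PV        t(t+1)·PV
  1       262.50       258.7482       258.7482         517.4963
  2       262.50       255.0499       510.0999       1,530.2996
  3       262.50       251.4046       754.2137       3,016.8547
  4       262.50       247.8113       991.2452       4,956.2260
  5       262.50       244.2694     1,221.3470       7,328.0818
  6       262.50       240.7781     1,444.6687      10,112.6806
  7       262.50       237.3367     1,661.3571      13,290.8567
  8     5,262.50     4,690.0308    37,520.2467     337,682.2200
  Σ                  6,425.4290    44,361.9263     378,434.7156
P = 6,425.4290.
Convexity = Σ t(t+1)·PV / [P·(1+y)²] = 378,434.7156 / (6,425.4290 × 1.029210) = 57.22486.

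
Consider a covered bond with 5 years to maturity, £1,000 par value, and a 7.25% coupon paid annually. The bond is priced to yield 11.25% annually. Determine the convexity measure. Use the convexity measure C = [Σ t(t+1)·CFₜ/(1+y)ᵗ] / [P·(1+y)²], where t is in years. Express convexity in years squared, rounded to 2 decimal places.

With y = 0.1125:
  t   CF        PV=CF/(1+0.1125)^t    t·PV        t(t+1)·PV
  1        72.50        65.1685        65.1685         130.3371
  2        72.50        58.5785       117.1569         351.4708
  3        72.50        52.6548       157.9644         631.8576
  4        72.50        47.3302       189.3206         946.6031
  5     1,072.50       629.3572     3,146.7860      18,880.7159
  Σ                    853.0892     3,676.3965      20,940.9844
P = 853.0892.
Convexity = Σ t(t+1)·PV / [P·(1+y)²] = 20,940.9844 / (853.0892 × 1.237656) = 19.83365.

19.83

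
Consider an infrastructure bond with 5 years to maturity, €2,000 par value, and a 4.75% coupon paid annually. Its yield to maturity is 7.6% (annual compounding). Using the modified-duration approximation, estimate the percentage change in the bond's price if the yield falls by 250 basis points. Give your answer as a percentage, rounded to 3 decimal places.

+10.537%

Periodic yield y = 0.076. Modified duration first:
  t   CF        PV=CF/(1+0.076)^t    t·PV
  1        95.00        88.2900        88.2900
  2        95.00        82.0539       164.1077
  3        95.00        76.2582       228.7747
  4        95.00        70.8720       283.4879
  5     2,095.00     1,452.5218     7,262.6092
  Σ                  1,769.9959     8,027.2695
P = 1,769.9959; D_Mac = 4.53519 yrs; D_mod = 4.53519/(1+0.076) = 4.21486 yrs.
ΔP/P ≈ -D_mod · Δy = -4.21486 × (-0.025) = +0.105372 = +10.5372%.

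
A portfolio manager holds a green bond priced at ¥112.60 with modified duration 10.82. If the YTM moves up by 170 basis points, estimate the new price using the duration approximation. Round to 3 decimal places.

¥91.888

Duration approximation: ΔP/P ≈ -D_mod · Δy = -10.82 × (+0.017) = -0.183940.
New price ≈ 112.60 × (1 - 0.183940) = 91.888356.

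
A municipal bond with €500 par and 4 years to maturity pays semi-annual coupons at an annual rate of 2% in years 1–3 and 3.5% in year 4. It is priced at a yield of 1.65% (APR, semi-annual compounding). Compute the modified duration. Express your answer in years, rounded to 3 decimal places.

Periodic yield y = 0.00825. First find Macaulay duration:
  t   CF        PV=CF/(1+0.00825)^t    t·PV
  1         5.00         4.9591         4.9591
  2         5.00         4.9185         9.8370
  3         5.00         4.8783        14.6348
  4         5.00         4.8383        19.3534
  5         5.00         4.7988        23.9938
  6         5.00         4.7595        28.5570
  7         8.75         8.2610        57.8267
  8       508.75       476.3855     3,811.0844
  Σ                    513.7990     3,970.2461
P = 513.7990; Macaulay duration = 3,970.2461 / 513.7990 = 7.72724 half-year periods = 3.86362 years.
Modified duration = D_Mac / (1 + y) = 3.86362 / 1.00825 = 3.83200 years.

3.832 years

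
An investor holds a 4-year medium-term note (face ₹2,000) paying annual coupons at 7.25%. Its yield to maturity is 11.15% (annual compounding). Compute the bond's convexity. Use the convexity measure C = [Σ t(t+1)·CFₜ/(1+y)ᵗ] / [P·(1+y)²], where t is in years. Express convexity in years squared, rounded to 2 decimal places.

13.96

With y = 0.1115:
  t   CF        PV=CF/(1+0.1115)^t    t·PV        t(t+1)·PV
  1       145.00       130.4543       130.4543         260.9087
  2       145.00       117.3678       234.7357         704.2070
  3       145.00       105.5941       316.7823       1,267.1290
  4     2,145.00     1,405.3660     5,621.4638      28,107.3191
  Σ                  1,758.7822     6,303.4361      30,339.5638
P = 1,758.7822.
Convexity = Σ t(t+1)·PV / [P·(1+y)²] = 30,339.5638 / (1,758.7822 × 1.235432) = 13.96299.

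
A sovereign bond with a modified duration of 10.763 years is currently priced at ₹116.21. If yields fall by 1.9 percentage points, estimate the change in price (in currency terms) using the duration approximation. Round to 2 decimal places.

+₹23.76

Duration approximation: ΔP/P ≈ -D_mod · Δy = -10.763 × (-0.019) = +0.204497.
ΔP ≈ 116.21 × (+0.204497) = +23.76459637.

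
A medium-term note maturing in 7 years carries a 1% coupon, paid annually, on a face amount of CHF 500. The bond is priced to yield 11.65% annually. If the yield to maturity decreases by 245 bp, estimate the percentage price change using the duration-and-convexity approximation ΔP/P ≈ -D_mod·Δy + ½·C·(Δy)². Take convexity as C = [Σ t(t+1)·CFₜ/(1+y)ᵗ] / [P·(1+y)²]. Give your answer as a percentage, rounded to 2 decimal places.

+15.95%

With y = 0.1165:
  t   CF        PV=CF/(1+0.1165)^t    t·PV        t(t+1)·PV
  1         5.00         4.4783         4.4783           8.9566
  2         5.00         4.0110         8.0220          24.0660
  3         5.00         3.5925        10.7774          43.1097
  4         5.00         3.2176        12.8705          64.3525
  5         5.00         2.8819        14.4094          86.4565
  6         5.00         2.5812        15.4871         108.4094
  7       505.00       233.4965     1,634.4752      13,075.8013
  Σ                    254.2589     1,700.5198      13,411.1519
P = 254.2589; D_Mac = 6.68814 yrs; D_mod = 5.99028 yrs; C = 42.31287.
Duration effect: -5.99028 × (-0.0245) = +0.146762
Convexity effect: 0.5 × 42.31287 × (-0.0245)² = +0.0126992
ΔP/P ≈ +0.146762 + 0.0126992 = +0.159461 = +15.9461%.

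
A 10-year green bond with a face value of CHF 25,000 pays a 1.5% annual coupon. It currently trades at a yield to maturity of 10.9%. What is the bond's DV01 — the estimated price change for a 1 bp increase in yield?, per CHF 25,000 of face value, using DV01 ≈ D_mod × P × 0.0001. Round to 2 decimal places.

CHF 8.94

Periodic yield y = 0.109.
  t   CF        PV=CF/(1+0.109)^t    t·PV
  1       375.00       338.1425       338.1425
  2       375.00       304.9075       609.8151
  3       375.00       274.9392       824.8175
  4       375.00       247.9163       991.6652
  5       375.00       223.5494     1,117.7471
  6       375.00       201.5775     1,209.4648
  7       375.00       181.7651     1,272.3555
  8       375.00       163.9000     1,311.1998
  9       375.00       147.7908     1,330.1171
  10   25,375.00     9,017.5922    90,175.9216
  Σ                 11,102.0804    99,181.2462
P = 11,102.0804; D_Mac = 8.93357 yrs; D_mod = 8.05552 yrs.
DV01 ≈ 8.05552 × 11,102.0804 × 0.0001 = 8.943304.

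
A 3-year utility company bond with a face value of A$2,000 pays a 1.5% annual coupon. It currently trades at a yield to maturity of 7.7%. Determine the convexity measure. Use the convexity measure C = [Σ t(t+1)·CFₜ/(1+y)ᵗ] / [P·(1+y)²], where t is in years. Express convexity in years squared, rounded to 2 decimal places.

With y = 0.077:
  t   CF        PV=CF/(1+0.077)^t    t·PV        t(t+1)·PV
  1        30.00        27.8552        27.8552          55.7103
  2        30.00        25.8637        51.7273         155.1819
  3     2,030.00     1,624.9834     4,874.9502      19,499.8008
  Σ                  1,678.7022     4,954.5326      19,710.6930
P = 1,678.7022.
Convexity = Σ t(t+1)·PV / [P·(1+y)²] = 19,710.6930 / (1,678.7022 × 1.159929) = 10.12271.

10.12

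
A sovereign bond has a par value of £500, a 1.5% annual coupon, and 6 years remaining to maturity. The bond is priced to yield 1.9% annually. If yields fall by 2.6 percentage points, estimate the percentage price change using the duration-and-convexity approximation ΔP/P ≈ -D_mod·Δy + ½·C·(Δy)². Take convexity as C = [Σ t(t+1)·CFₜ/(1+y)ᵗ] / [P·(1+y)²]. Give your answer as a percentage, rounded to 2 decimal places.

With y = 0.019:
  t   CF        PV=CF/(1+0.019)^t    t·PV        t(t+1)·PV
  1         7.50         7.3602         7.3602          14.7203
  2         7.50         7.2229        14.4458          43.3375
  3         7.50         7.0882        21.2647          85.0589
  4         7.50         6.9561        27.8243         139.1216
  5         7.50         6.8264        34.1319         204.7913
  6       507.50       453.3055     2,719.8327      19,038.8290
  Σ                    488.7592     2,824.8597      19,525.8587
P = 488.7592; D_Mac = 5.77965 yrs; D_mod = 5.67189 yrs; C = 38.47395.
Duration effect: -5.67189 × (-0.026) = +0.147469
Convexity effect: 0.5 × 38.47395 × (-0.026)² = +0.0130042
ΔP/P ≈ +0.147469 + 0.0130042 = +0.160473 = +16.0473%.

+16.05%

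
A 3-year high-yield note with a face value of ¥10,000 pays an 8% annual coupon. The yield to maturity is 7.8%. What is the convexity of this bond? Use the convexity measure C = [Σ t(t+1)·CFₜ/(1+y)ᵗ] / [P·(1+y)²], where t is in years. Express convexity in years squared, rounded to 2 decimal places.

With y = 0.078:
  t   CF        PV=CF/(1+0.078)^t    t·PV        t(t+1)·PV
  1       800.00       742.1150       742.1150       1,484.2301
  2       800.00       688.4184     1,376.8368       4,130.5104
  3    10,800.00     8,621.1951    25,863.5853     103,454.3411
  Σ                 10,051.7285    27,982.5371     109,069.0815
P = 10,051.7285.
Convexity = Σ t(t+1)·PV / [P·(1+y)²] = 109,069.0815 / (10,051.7285 × 1.162084) = 9.33734.

9.34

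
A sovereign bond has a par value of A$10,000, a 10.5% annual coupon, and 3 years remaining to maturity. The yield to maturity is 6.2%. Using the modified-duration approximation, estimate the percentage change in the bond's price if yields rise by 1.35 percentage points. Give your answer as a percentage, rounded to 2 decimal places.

Periodic yield y = 0.062. Modified duration first:
  t   CF        PV=CF/(1+0.062)^t    t·PV
  1     1,050.00       988.7006       988.7006
  2     1,050.00       930.9798     1,861.9596
  3    11,050.00     9,225.4748    27,676.4245
  Σ                 11,145.1552    30,527.0847
P = 11,145.1552; D_Mac = 2.73905 yrs; D_mod = 2.73905/(1+0.062) = 2.57914 yrs.
ΔP/P ≈ -D_mod · Δy = -2.57914 × (+0.0135) = -0.034818 = -3.4818%.

-3.48%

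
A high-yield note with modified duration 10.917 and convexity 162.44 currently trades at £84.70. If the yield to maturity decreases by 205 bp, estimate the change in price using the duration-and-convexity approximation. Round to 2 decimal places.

+£21.85

Duration effect: -D_mod·Δy = -10.917 × (-0.0205) = +0.2237985
Convexity effect: ½·C·(Δy)² = 0.5 × 162.44 × (-0.0205)² = +0.034132705
ΔP/P ≈ +0.2237985 + 0.034132705 = +0.257931205
ΔP ≈ 84.70 × (+0.257931205) = +21.8467730635.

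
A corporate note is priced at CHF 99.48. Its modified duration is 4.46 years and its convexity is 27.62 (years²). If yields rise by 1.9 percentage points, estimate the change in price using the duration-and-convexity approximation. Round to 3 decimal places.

-CHF 7.934

Duration effect: -D_mod·Δy = -4.46 × (+0.019) = -0.084740
Convexity effect: ½·C·(Δy)² = 0.5 × 27.62 × (0.019)² = +0.00498541
ΔP/P ≈ -0.084740 + 0.00498541 = -0.07975459
ΔP ≈ 99.48 × (-0.07975459) = -7.9339866132.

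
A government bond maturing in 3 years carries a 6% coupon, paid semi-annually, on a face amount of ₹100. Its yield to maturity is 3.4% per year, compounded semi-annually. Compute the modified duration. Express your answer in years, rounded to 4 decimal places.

Periodic yield y = 0.017. First find Macaulay duration:
  t   CF        PV=CF/(1+0.017)^t    t·PV
  1         3.00         2.9499         2.9499
  2         3.00         2.9005         5.8011
  3         3.00         2.8521         8.5562
  4         3.00         2.8044        11.2175
  5         3.00         2.7575        13.7875
  6       103.00        93.0918       558.5509
  Σ                    107.3562       600.8631
P = 107.3562; Macaulay duration = 600.8631 / 107.3562 = 5.59691 half-year periods = 2.79846 years.
Modified duration = D_Mac / (1 + y) = 2.79846 / 1.017 = 2.75168 years.

2.7517 years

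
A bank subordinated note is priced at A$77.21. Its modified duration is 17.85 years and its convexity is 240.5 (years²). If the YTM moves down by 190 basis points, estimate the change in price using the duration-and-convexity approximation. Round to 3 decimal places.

Duration effect: -D_mod·Δy = -17.85 × (-0.019) = +0.339150
Convexity effect: ½·C·(Δy)² = 0.5 × 240.5 × (-0.019)² = +0.04341025
ΔP/P ≈ +0.339150 + 0.04341025 = +0.38256025
ΔP ≈ 77.21 × (+0.38256025) = +29.5374769025.

+A$29.537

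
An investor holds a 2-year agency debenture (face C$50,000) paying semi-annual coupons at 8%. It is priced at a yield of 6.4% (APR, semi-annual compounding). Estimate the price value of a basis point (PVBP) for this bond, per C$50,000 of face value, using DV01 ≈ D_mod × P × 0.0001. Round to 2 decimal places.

C$9.42

Periodic yield y = 0.032.
  t   CF        PV=CF/(1+0.032)^t    t·PV
  1     2,000.00     1,937.9845     1,937.9845
  2     2,000.00     1,877.8920     3,755.7839
  3     2,000.00     1,819.6627     5,458.9882
  4    52,000.00    45,844.2165   183,376.8659
  Σ                 51,479.7557   194,529.6225
P = 51,479.7557; D_Mac = 3.77876 half-year periods = 1.88938 yrs; D_mod = 1.83079 yrs.
DV01 ≈ 1.83079 × 51,479.7557 × 0.0001 = 9.424885.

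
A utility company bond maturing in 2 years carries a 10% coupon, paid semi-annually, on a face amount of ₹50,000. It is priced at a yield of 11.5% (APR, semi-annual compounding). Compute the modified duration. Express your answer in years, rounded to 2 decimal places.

1.76 years

Periodic yield y = 0.0575. First find Macaulay duration:
  t   CF        PV=CF/(1+0.0575)^t    t·PV
  1     2,500.00     2,364.0662     2,364.0662
  2     2,500.00     2,235.5236     4,471.0472
  3     2,500.00     2,113.9703     6,341.9109
  4    52,500.00    41,979.5520   167,918.2079
  Σ                 48,693.1120   181,095.2321
P = 48,693.1120; Macaulay duration = 181,095.2321 / 48,693.1120 = 3.71911 half-year periods = 1.85956 years.
Modified duration = D_Mac / (1 + y) = 1.85956 / 1.0575 = 1.75845 years.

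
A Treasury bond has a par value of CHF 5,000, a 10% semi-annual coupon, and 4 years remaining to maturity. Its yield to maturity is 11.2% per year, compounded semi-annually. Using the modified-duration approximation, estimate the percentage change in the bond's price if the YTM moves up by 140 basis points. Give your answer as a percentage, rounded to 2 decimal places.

-4.48%

Periodic yield y = 0.056. Modified duration first:
  t   CF        PV=CF/(1+0.056)^t    t·PV
  1       250.00       236.7424       236.7424
  2       250.00       224.1879       448.3758
  3       250.00       212.2991       636.8974
  4       250.00       201.0409       804.1634
  5       250.00       190.3796       951.8980
  6       250.00       180.2837     1,081.7023
  7       250.00       170.7232     1,195.0625
  8     5,250.00     3,395.0639    27,160.5115
  Σ                  4,810.7208    32,515.3535
P = 4,810.7208; D_Mac = 6.75894 half-year periods = 3.37947 yrs; D_mod = 3.37947/(1+0.056) = 3.20025 yrs.
ΔP/P ≈ -D_mod · Δy = -3.20025 × (+0.014) = -0.044804 = -4.4804%.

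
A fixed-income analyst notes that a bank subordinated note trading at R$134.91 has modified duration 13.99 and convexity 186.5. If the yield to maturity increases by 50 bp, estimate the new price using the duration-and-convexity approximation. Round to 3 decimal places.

R$125.788

Duration effect: -D_mod·Δy = -13.99 × (+0.005) = -0.069950
Convexity effect: ½·C·(Δy)² = 0.5 × 186.5 × (0.005)² = +0.00233125
ΔP/P ≈ -0.069950 + 0.00233125 = -0.06761875
New price ≈ 134.91 × (1 - 0.06761875) = 125.7875544375.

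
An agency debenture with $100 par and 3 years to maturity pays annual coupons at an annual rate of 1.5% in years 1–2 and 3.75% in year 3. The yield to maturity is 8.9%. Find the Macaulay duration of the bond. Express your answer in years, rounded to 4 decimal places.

Periodic yield y = 0.089. Discount each cash flow and weight by its year:
  t   CF        PV=CF/(1+0.089)^t    t·PV
  1         1.50         1.3774         1.3774
  2         1.50         1.2648         2.5297
  3       103.75        80.3349       241.0048
  Σ                     82.9772       244.9119
Price P = Σ PV = 82.9772.
Macaulay duration = Σ(t·PV) / P = 244.9119 / 82.9772 = 2.95156 years.

2.9516 years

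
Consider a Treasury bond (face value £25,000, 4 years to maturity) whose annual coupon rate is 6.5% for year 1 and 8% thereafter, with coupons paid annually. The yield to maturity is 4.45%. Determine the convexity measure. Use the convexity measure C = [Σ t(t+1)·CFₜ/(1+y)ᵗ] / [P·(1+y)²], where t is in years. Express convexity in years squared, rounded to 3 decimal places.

16.102

With y = 0.0445:
  t   CF        PV=CF/(1+0.0445)^t    t·PV        t(t+1)·PV
  1     1,625.00     1,555.7683     1,555.7683       3,111.5366
  2     2,000.00     1,833.2138     3,666.4275      10,999.2825
  3     2,000.00     1,755.1113     5,265.3339      21,061.3356
  4    27,000.00    22,684.5405    90,738.1621     453,690.8103
  Σ                 27,828.6339   101,225.6918     488,862.9651
P = 27,828.6339.
Convexity = Σ t(t+1)·PV / [P·(1+y)²] = 488,862.9651 / (27,828.6339 × 1.090980) = 16.10195.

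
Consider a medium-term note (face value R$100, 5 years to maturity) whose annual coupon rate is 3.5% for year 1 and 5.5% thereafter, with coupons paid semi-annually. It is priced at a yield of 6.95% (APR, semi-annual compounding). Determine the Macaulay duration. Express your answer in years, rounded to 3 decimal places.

Periodic yield y = 0.03475. Discount each cash flow and weight by its period:
  t   CF        PV=CF/(1+0.03475)^t    t·PV
  1         1.75         1.6912         1.6912
  2         1.75         1.6344         3.2689
  3         2.75         2.4821         7.4464
  4         2.75         2.3988         9.5951
  5         2.75         2.3182        11.5911
  6         2.75         2.2404        13.4422
  7         2.75         2.1651        15.1559
  8         2.75         2.0924        16.7394
  9         2.75         2.0222        18.1994
  10      102.75        73.0176       730.1759
  Σ                     92.0625       827.3056
Price P = Σ PV = 92.0625.
Macaulay duration = Σ(t·PV) / P = 827.3056 / 92.0625 = 8.98635 half-year periods.
In years: 8.98635 / 2 = 4.49317 years.

4.493 years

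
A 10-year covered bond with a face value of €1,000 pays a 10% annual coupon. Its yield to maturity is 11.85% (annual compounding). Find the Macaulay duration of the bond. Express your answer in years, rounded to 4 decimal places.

Periodic yield y = 0.1185. Discount each cash flow and weight by its year:
  t   CF        PV=CF/(1+0.1185)^t    t·PV
  1       100.00        89.4055        89.4055
  2       100.00        79.9334       159.8667
  3       100.00        71.4648       214.3943
  4       100.00        63.8934       255.5736
  5       100.00        57.1242       285.6210
  6       100.00        51.0721       306.4328
  7       100.00        45.6613       319.6290
  8       100.00        40.8237       326.5894
  9       100.00        36.4986       328.4873
  10    1,100.00       358.9490     3,589.4904
  Σ                    894.8259     5,875.4900
Price P = Σ PV = 894.8259.
Macaulay duration = Σ(t·PV) / P = 5,875.4900 / 894.8259 = 6.56607 years.

6.5661 years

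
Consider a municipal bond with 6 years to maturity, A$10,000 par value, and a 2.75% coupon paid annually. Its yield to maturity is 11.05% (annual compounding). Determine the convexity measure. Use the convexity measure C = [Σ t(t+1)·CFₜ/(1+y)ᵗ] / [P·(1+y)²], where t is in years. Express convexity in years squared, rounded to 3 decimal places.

30.325

With y = 0.1105:
  t   CF        PV=CF/(1+0.1105)^t    t·PV        t(t+1)·PV
  1       275.00       247.6362       247.6362         495.2724
  2       275.00       222.9952       445.9905       1,337.9714
  3       275.00       200.8061       602.4184       2,409.6738
  4       275.00       180.8250       723.2999       3,616.4997
  5       275.00       162.8320       814.1602       4,884.9614
  6    10,275.00     5,478.6108    32,871.6651     230,101.6557
  Σ                  6,493.7055    35,705.1704     242,846.0343
P = 6,493.7055.
Convexity = Σ t(t+1)·PV / [P·(1+y)²] = 242,846.0343 / (6,493.7055 × 1.233210) = 30.32503.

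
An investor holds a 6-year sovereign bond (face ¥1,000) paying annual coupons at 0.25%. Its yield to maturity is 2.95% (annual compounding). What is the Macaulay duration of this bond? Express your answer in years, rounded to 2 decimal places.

Periodic yield y = 0.0295. Discount each cash flow and weight by its year:
  t   CF        PV=CF/(1+0.0295)^t    t·PV
  1         2.50         2.4284         2.4284
  2         2.50         2.3588         4.7176
  3         2.50         2.2912         6.8736
  4         2.50         2.2255         8.9021
  5         2.50         2.1618        10.8088
  6     1,002.50       842.0275     5,052.1650
  Σ                    853.4931     5,085.8955
Price P = Σ PV = 853.4931.
Macaulay duration = Σ(t·PV) / P = 5,085.8955 / 853.4931 = 5.95892 years.

5.96 years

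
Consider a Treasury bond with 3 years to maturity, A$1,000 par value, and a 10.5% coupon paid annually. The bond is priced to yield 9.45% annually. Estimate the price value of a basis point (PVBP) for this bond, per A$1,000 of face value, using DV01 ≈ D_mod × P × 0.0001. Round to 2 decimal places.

A$0.26

Periodic yield y = 0.0945.
  t   CF        PV=CF/(1+0.0945)^t    t·PV
  1       105.00        95.9342        95.9342
  2       105.00        87.6512       175.3024
  3     1,105.00       842.7815     2,528.3444
  Σ                  1,026.3669     2,799.5810
P = 1,026.3669; D_Mac = 2.72766 yrs; D_mod = 2.49215 yrs.
DV01 ≈ 2.49215 × 1,026.3669 × 0.0001 = 0.255786.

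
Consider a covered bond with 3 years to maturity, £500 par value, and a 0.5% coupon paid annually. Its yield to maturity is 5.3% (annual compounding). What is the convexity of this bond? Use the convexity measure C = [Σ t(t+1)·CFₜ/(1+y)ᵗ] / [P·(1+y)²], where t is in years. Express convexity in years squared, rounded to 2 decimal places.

With y = 0.053:
  t   CF        PV=CF/(1+0.053)^t    t·PV        t(t+1)·PV
  1         2.50         2.3742         2.3742           4.7483
  2         2.50         2.2547         4.5093          13.5280
  3       502.50       430.3789     1,291.1366       5,164.5466
  Σ                    435.0077     1,298.0202       5,182.8229
P = 435.0077.
Convexity = Σ t(t+1)·PV / [P·(1+y)²] = 5,182.8229 / (435.0077 × 1.108809) = 10.74515.

10.75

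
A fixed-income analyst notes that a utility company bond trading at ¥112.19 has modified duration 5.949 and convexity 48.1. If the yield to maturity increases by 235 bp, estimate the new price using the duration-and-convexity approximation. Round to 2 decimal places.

¥98.00

Duration effect: -D_mod·Δy = -5.949 × (+0.0235) = -0.1398015
Convexity effect: ½·C·(Δy)² = 0.5 × 48.1 × (0.0235)² = +0.0132816125
ΔP/P ≈ -0.1398015 + 0.0132816125 = -0.1265198875
New price ≈ 112.19 × (1 - 0.1265198875) = 97.995733821375.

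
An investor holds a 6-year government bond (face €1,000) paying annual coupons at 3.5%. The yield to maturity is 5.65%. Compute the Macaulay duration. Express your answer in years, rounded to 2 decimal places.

5.48 years

Periodic yield y = 0.0565. Discount each cash flow and weight by its year:
  t   CF        PV=CF/(1+0.0565)^t    t·PV
  1        35.00        33.1283        33.1283
  2        35.00        31.3566        62.7132
  3        35.00        29.6797        89.0391
  4        35.00        28.0925       112.3699
  5        35.00        26.5901       132.9507
  6     1,035.00       744.2577     4,465.5463
  Σ                    893.1049     4,895.7474
Price P = Σ PV = 893.1049.
Macaulay duration = Σ(t·PV) / P = 4,895.7474 / 893.1049 = 5.48172 years.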